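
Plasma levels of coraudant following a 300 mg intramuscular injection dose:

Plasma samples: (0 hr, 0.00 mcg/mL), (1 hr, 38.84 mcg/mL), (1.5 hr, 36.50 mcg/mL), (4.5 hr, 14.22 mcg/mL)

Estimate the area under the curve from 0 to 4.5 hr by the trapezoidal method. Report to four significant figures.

AUC = 114.3 mcg/mL·hr

Trapezoidal AUC_0→4.5:
  [0→1]: (0.00+38.84)/2 × 1 = 19.42
  [1→1.5]: (38.84+36.50)/2 × 0.5 = 18.835
  [1.5→4.5]: (36.50+14.22)/2 × 3 = 76.08
  Sum = 114.335 mcg/mL·hr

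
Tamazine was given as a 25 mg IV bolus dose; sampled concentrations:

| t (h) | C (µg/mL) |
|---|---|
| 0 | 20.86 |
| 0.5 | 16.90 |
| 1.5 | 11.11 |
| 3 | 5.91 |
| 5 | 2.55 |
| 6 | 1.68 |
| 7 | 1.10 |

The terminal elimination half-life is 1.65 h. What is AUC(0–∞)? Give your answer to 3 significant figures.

AUC = 50.8 µg/mL·h

Trapezoidal AUC_0→7:
  [0→0.5]: (20.86+16.90)/2 × 0.5 = 9.44
  [0.5→1.5]: (16.90+11.11)/2 × 1 = 14.005
  [1.5→3]: (11.11+5.91)/2 × 1.5 = 12.765
  [3→5]: (5.91+2.55)/2 × 2 = 8.46
  [5→6]: (2.55+1.68)/2 × 1 = 2.115
  [6→7]: (1.68+1.10)/2 × 1 = 1.39
  Sum = 48.175 µg/mL·h
k_e = ln2 / t½ = 0.693147 / 1.65 = 0.4201 h^-1
Extrapolated tail: C_last / k_e = 1.10 / 0.4201 = 2.618
AUC_0→∞ = 48.175 + 2.618 = 50.793 µg/mL·h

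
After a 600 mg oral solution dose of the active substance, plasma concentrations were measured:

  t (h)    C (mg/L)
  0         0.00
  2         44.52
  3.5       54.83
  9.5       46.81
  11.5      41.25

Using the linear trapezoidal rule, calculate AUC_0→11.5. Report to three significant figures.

AUC = 512 mg/L·h

Trapezoidal AUC_0→11.5:
  [0→2]: (0.00+44.52)/2 × 2 = 44.52
  [2→3.5]: (44.52+54.83)/2 × 1.5 = 74.5125
  [3.5→9.5]: (54.83+46.81)/2 × 6 = 304.92
  [9.5→11.5]: (46.81+41.25)/2 × 2 = 88.06
  Sum = 512.0125 mg/L·h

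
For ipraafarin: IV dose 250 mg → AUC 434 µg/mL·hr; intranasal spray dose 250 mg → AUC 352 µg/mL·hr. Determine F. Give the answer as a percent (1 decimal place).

F = 81.1%

F = (AUC_ev / D_ev) / (AUC_iv / D_iv)
  = (352/250) / (434/250)
  = 1.408 / 1.736 = 0.8111
  = 81.11%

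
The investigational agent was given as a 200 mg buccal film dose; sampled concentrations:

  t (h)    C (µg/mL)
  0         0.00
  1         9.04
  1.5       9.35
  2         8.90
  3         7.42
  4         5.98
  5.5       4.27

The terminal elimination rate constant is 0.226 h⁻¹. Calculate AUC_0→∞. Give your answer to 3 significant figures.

Trapezoidal AUC_0→5.5:
  [0→1]: (0.00+9.04)/2 × 1 = 4.52
  [1→1.5]: (9.04+9.35)/2 × 0.5 = 4.5975
  [1.5→2]: (9.35+8.90)/2 × 0.5 = 4.5625
  [2→3]: (8.90+7.42)/2 × 1 = 8.16
  [3→4]: (7.42+5.98)/2 × 1 = 6.7
  [4→5.5]: (5.98+4.27)/2 × 1.5 = 7.6875
  Sum = 36.2275 µg/mL·h
Extrapolated tail: C_last / k_e = 4.27 / 0.226 = 18.894
AUC_0→∞ = 36.2275 + 18.894 = 55.1215 µg/mL·h

AUC = 55.1 µg/mL·h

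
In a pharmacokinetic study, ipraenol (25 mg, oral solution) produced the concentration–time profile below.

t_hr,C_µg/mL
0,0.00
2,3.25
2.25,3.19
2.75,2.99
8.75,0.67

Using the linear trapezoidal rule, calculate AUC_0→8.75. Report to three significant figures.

AUC = 16.6 µg/mL·hr

Trapezoidal AUC_0→8.75:
  [0→2]: (0.00+3.25)/2 × 2 = 3.25
  [2→2.25]: (3.25+3.19)/2 × 0.25 = 0.805
  [2.25→2.75]: (3.19+2.99)/2 × 0.5 = 1.545
  [2.75→8.75]: (2.99+0.67)/2 × 6 = 10.98
  Sum = 16.58 µg/mL·hr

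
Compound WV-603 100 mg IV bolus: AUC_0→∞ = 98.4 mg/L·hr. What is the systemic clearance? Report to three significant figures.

CL = 1.02 L/hr

CL = Dose_iv / AUC_0→∞
   = 100 / 98.4 = 1.01626 L/hr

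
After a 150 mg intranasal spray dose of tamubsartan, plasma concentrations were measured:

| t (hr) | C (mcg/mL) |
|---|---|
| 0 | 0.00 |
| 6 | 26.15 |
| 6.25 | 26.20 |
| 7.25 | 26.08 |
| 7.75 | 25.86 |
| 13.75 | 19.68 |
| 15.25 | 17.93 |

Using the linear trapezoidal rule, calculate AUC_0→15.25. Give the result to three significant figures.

Trapezoidal AUC_0→15.25:
  [0→6]: (0.00+26.15)/2 × 6 = 78.45
  [6→6.25]: (26.15+26.20)/2 × 0.25 = 6.54375
  [6.25→7.25]: (26.20+26.08)/2 × 1 = 26.14
  [7.25→7.75]: (26.08+25.86)/2 × 0.5 = 12.985
  [7.75→13.75]: (25.86+19.68)/2 × 6 = 136.62
  [13.75→15.25]: (19.68+17.93)/2 × 1.5 = 28.2075
  Sum = 288.94625 mcg/mL·hr

AUC = 289 mcg/mL·hr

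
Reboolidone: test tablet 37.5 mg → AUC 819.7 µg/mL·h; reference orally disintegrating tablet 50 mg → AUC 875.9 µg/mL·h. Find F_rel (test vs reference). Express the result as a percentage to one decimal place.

F_rel = 124.8%

F_rel = (AUC_test/D_test) / (AUC_ref/D_ref)
      = (819.7/37.5) / (875.9/50)
      = 21.8587 / 17.518 = 1.2478 = 124.78%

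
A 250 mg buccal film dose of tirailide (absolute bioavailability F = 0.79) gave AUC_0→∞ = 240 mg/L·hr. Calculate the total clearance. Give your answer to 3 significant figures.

CL = 0.823 L/hr

CL = F × Dose / AUC_0→∞
   = 0.79 × 250 / 240 = 0.822917 L/hr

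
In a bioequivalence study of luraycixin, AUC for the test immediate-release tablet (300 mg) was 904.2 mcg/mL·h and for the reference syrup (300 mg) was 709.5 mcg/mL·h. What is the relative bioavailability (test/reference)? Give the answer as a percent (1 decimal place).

F_rel = 127.4%

F_rel = (AUC_test/D_test) / (AUC_ref/D_ref)
      = (904.2/300) / (709.5/300)
      = 3.014 / 2.365 = 1.2744 = 127.44%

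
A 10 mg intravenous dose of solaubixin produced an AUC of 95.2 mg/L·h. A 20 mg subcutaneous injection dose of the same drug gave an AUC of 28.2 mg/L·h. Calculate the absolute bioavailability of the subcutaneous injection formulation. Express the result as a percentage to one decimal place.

F = (AUC_ev / D_ev) / (AUC_iv / D_iv)
  = (28.2/20) / (95.2/10)
  = 1.41 / 9.52 = 0.1481
  = 14.81%

F = 14.8%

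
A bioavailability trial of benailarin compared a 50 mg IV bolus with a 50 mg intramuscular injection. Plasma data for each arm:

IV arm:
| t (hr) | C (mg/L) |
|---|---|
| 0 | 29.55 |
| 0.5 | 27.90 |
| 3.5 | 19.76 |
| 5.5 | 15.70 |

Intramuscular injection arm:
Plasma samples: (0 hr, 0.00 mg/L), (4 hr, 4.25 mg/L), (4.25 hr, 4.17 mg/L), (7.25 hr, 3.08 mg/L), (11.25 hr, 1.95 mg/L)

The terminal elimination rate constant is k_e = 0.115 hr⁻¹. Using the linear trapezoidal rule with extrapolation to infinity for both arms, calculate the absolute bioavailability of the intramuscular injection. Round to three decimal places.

Trapezoidal AUC_0→5.5 (IV):
  [0→0.5]: (29.55+27.90)/2 × 0.5 = 14.3625
  [0.5→3.5]: (27.90+19.76)/2 × 3 = 71.49
  [3.5→5.5]: (19.76+15.70)/2 × 2 = 35.46
  Sum = 121.3125 mg/L·hr
IV tail: 15.70/0.115 = 136.522; AUC_iv,0→∞ = 121.3125 + 136.522 = 257.8345 mg/L·hr
Trapezoidal AUC_0→11.25 (intramuscular injection):
  [0→4]: (0.00+4.25)/2 × 4 = 8.5
  [4→4.25]: (4.25+4.17)/2 × 0.25 = 1.0525
  [4.25→7.25]: (4.17+3.08)/2 × 3 = 10.875
  [7.25→11.25]: (3.08+1.95)/2 × 4 = 10.06
  Sum = 30.4875 mg/L·hr
intramuscular injection tail: 1.95/0.115 = 16.957; AUC_ev,0→∞ = 30.4875 + 16.957 = 47.4445 mg/L·hr
F = (AUC_ev/D_ev)/(AUC_iv/D_iv) = (47.4445/50)/(257.8345/50) = 0.94889/5.15669 = 0.1840

F = 0.184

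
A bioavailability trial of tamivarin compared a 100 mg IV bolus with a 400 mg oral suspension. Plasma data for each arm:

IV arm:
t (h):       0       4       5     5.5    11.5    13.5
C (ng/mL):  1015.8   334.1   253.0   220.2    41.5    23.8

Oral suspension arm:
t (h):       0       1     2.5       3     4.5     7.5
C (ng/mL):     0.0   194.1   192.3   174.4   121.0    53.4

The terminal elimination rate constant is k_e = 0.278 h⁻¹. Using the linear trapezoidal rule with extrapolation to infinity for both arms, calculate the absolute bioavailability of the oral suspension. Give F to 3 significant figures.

F = 0.0713

Trapezoidal AUC_0→13.5 (IV):
  [0→4]: (1015.8+334.1)/2 × 4 = 2699.8
  [4→5]: (334.1+253.0)/2 × 1 = 293.55
  [5→5.5]: (253.0+220.2)/2 × 0.5 = 118.3
  [5.5→11.5]: (220.2+41.5)/2 × 6 = 785.1
  [11.5→13.5]: (41.5+23.8)/2 × 2 = 65.3
  Sum = 3962.05 ng/mL·h
IV tail: 23.8/0.278 = 85.612; AUC_iv,0→∞ = 3962.05 + 85.612 = 4047.662 ng/mL·h
Trapezoidal AUC_0→7.5 (oral suspension):
  [0→1]: (0.0+194.1)/2 × 1 = 97.05
  [1→2.5]: (194.1+192.3)/2 × 1.5 = 289.8
  [2.5→3]: (192.3+174.4)/2 × 0.5 = 91.675
  [3→4.5]: (174.4+121.0)/2 × 1.5 = 221.55
  [4.5→7.5]: (121.0+53.4)/2 × 3 = 261.6
  Sum = 961.675 ng/mL·h
oral suspension tail: 53.4/0.278 = 192.086; AUC_ev,0→∞ = 961.675 + 192.086 = 1153.761 ng/mL·h
F = (AUC_ev/D_ev)/(AUC_iv/D_iv) = (1153.761/400)/(4047.662/100) = 2.8844025/40.47662 = 0.0713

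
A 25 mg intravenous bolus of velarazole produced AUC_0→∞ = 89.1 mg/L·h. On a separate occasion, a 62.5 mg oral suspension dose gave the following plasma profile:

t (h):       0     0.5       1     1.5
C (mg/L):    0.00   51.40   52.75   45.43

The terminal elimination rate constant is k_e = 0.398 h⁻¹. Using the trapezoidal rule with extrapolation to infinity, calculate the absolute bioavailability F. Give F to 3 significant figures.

F = 0.797

Trapezoidal AUC_0→1.5 (oral suspension):
  [0→0.5]: (0.00+51.40)/2 × 0.5 = 12.85
  [0.5→1]: (51.40+52.75)/2 × 0.5 = 26.0375
  [1→1.5]: (52.75+45.43)/2 × 0.5 = 24.545
  Sum = 63.4325 mg/L·h
Tail: C_last/k_e = 45.43/0.398 = 114.146
AUC_0→∞ (oral suspension) = 63.4325 + 114.146 = 177.5785 mg/L·h
F = (AUC_ev/D_ev)/(AUC_iv/D_iv) = (177.5785/62.5)/(89.1/25) = 2.841256/3.564 = 0.7972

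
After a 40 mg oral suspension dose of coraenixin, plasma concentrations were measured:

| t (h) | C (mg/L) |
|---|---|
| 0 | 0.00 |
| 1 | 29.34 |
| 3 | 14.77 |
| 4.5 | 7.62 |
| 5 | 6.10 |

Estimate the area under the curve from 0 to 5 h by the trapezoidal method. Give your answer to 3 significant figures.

Trapezoidal AUC_0→5:
  [0→1]: (0.00+29.34)/2 × 1 = 14.67
  [1→3]: (29.34+14.77)/2 × 2 = 44.11
  [3→4.5]: (14.77+7.62)/2 × 1.5 = 16.7925
  [4.5→5]: (7.62+6.10)/2 × 0.5 = 3.43
  Sum = 79.0025 mg/L·h

AUC = 79.0 mg/L·h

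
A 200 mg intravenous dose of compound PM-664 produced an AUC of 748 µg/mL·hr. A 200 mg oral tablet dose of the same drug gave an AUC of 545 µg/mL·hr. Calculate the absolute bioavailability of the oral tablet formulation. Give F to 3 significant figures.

F = (AUC_ev / D_ev) / (AUC_iv / D_iv)
  = (545/200) / (748/200)
  = 2.725 / 3.74 = 0.7286

F = 0.729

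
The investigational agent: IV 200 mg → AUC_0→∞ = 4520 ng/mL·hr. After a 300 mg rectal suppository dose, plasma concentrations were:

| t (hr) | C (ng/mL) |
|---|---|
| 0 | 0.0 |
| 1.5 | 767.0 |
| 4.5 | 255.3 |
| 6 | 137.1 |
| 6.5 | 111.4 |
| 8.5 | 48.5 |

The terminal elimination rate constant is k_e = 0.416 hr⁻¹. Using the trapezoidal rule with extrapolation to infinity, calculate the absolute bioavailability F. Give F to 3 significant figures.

F = 0.404

Trapezoidal AUC_0→8.5 (rectal suppository):
  [0→1.5]: (0.0+767.0)/2 × 1.5 = 575.25
  [1.5→4.5]: (767.0+255.3)/2 × 3 = 1533.45
  [4.5→6]: (255.3+137.1)/2 × 1.5 = 294.3
  [6→6.5]: (137.1+111.4)/2 × 0.5 = 62.125
  [6.5→8.5]: (111.4+48.5)/2 × 2 = 159.9
  Sum = 2625.025 ng/mL·hr
Tail: C_last/k_e = 48.5/0.416 = 116.587
AUC_0→∞ (rectal suppository) = 2625.025 + 116.587 = 2741.612 ng/mL·hr
F = (AUC_ev/D_ev)/(AUC_iv/D_iv) = (2741.612/300)/(4520/200) = 9.13871/22.6 = 0.4044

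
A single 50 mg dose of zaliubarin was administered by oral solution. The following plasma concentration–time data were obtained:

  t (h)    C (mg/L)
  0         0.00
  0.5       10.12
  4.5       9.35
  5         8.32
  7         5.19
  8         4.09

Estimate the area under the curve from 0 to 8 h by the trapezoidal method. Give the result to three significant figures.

AUC = 64.0 mg/L·h

Trapezoidal AUC_0→8:
  [0→0.5]: (0.00+10.12)/2 × 0.5 = 2.53
  [0.5→4.5]: (10.12+9.35)/2 × 4 = 38.94
  [4.5→5]: (9.35+8.32)/2 × 0.5 = 4.4175
  [5→7]: (8.32+5.19)/2 × 2 = 13.51
  [7→8]: (5.19+4.09)/2 × 1 = 4.64
  Sum = 64.0375 mg/L·h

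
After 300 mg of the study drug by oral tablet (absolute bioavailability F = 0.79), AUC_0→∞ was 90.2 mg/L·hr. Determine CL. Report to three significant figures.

CL = 2.63 L/hr

CL = F × Dose / AUC_0→∞
   = 0.79 × 300 / 90.2 = 2.62749 L/hr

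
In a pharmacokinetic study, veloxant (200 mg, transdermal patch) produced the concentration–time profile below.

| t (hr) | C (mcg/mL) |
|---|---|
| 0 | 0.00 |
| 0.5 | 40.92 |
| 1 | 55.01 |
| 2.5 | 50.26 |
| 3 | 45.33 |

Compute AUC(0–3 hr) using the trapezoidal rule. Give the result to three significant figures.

Trapezoidal AUC_0→3:
  [0→0.5]: (0.00+40.92)/2 × 0.5 = 10.23
  [0.5→1]: (40.92+55.01)/2 × 0.5 = 23.9825
  [1→2.5]: (55.01+50.26)/2 × 1.5 = 78.9525
  [2.5→3]: (50.26+45.33)/2 × 0.5 = 23.8975
  Sum = 137.0625 mcg/mL·hr

AUC = 137 mcg/mL·hr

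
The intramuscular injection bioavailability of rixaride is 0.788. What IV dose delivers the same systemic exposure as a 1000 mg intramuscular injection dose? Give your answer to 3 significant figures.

Systemic exposure from an extravascular dose = F × D_ev, so the equivalent IV dose is F × D_ev.
D_iv = F × D_ev = 0.788 × 1000 = 788 mg

D_iv = 788 mg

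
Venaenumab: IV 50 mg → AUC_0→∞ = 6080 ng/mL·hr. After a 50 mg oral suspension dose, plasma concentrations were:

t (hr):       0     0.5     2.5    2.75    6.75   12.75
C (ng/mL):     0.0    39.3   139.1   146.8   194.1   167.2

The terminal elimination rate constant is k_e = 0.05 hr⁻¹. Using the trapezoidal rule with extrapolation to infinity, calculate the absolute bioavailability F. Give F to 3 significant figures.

Trapezoidal AUC_0→12.75 (oral suspension):
  [0→0.5]: (0.0+39.3)/2 × 0.5 = 9.825
  [0.5→2.5]: (39.3+139.1)/2 × 2 = 178.4
  [2.5→2.75]: (139.1+146.8)/2 × 0.25 = 35.7375
  [2.75→6.75]: (146.8+194.1)/2 × 4 = 681.8
  [6.75→12.75]: (194.1+167.2)/2 × 6 = 1083.9
  Sum = 1989.6625 ng/mL·hr
Tail: C_last/k_e = 167.2/0.05 = 3344.000
AUC_0→∞ (oral suspension) = 1989.6625 + 3344.000 = 5333.6625 ng/mL·hr
F = (AUC_ev/D_ev)/(AUC_iv/D_iv) = (5333.6625/50)/(6080/50) = 106.67325/121.6 = 0.8772

F = 0.877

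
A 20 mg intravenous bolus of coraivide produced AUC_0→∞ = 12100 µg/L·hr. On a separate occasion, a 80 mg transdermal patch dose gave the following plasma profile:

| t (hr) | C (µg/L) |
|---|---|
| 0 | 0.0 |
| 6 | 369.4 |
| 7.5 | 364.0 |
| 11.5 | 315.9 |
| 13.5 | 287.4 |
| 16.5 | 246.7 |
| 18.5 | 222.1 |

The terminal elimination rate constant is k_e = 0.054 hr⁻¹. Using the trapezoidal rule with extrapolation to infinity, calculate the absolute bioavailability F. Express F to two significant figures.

F = 0.19

Trapezoidal AUC_0→18.5 (transdermal patch):
  [0→6]: (0.0+369.4)/2 × 6 = 1108.2
  [6→7.5]: (369.4+364.0)/2 × 1.5 = 550.05
  [7.5→11.5]: (364.0+315.9)/2 × 4 = 1359.8
  [11.5→13.5]: (315.9+287.4)/2 × 2 = 603.3
  [13.5→16.5]: (287.4+246.7)/2 × 3 = 801.15
  [16.5→18.5]: (246.7+222.1)/2 × 2 = 468.8
  Sum = 4891.3 µg/L·hr
Tail: C_last/k_e = 222.1/0.054 = 4112.963
AUC_0→∞ (transdermal patch) = 4891.3 + 4112.963 = 9004.263 µg/L·hr
F = (AUC_ev/D_ev)/(AUC_iv/D_iv) = (9004.263/80)/(12100/20) = 112.553/605 = 0.1860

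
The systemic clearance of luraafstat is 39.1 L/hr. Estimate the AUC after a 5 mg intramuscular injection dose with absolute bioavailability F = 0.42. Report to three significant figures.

AUC_0→∞ = F × Dose / CL
        = 0.42 × 5 / 39.1 = 0.0537084 mg/L·hr

AUC = 0.0537 mg/L·hr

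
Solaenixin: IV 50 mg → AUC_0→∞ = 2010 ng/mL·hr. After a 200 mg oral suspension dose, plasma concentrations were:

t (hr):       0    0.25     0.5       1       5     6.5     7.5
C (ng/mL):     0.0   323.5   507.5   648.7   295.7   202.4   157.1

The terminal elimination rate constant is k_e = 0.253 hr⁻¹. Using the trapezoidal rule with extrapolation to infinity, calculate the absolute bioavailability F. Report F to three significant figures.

Trapezoidal AUC_0→7.5 (oral suspension):
  [0→0.25]: (0.0+323.5)/2 × 0.25 = 40.4375
  [0.25→0.5]: (323.5+507.5)/2 × 0.25 = 103.875
  [0.5→1]: (507.5+648.7)/2 × 0.5 = 289.05
  [1→5]: (648.7+295.7)/2 × 4 = 1888.8
  [5→6.5]: (295.7+202.4)/2 × 1.5 = 373.575
  [6.5→7.5]: (202.4+157.1)/2 × 1 = 179.75
  Sum = 2875.4875 ng/mL·hr
Tail: C_last/k_e = 157.1/0.253 = 620.949
AUC_0→∞ (oral suspension) = 2875.4875 + 620.949 = 3496.4365 ng/mL·hr
F = (AUC_ev/D_ev)/(AUC_iv/D_iv) = (3496.4365/200)/(2010/50) = 17.4822/40.2 = 0.4349

F = 0.435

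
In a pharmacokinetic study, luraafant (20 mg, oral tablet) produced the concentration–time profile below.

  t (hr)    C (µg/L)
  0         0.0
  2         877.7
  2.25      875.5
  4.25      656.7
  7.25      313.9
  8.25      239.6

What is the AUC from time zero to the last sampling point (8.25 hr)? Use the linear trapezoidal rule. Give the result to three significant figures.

AUC = 4360 µg/L·hr

Trapezoidal AUC_0→8.25:
  [0→2]: (0.0+877.7)/2 × 2 = 877.7
  [2→2.25]: (877.7+875.5)/2 × 0.25 = 219.15
  [2.25→4.25]: (875.5+656.7)/2 × 2 = 1532.2
  [4.25→7.25]: (656.7+313.9)/2 × 3 = 1455.9
  [7.25→8.25]: (313.9+239.6)/2 × 1 = 276.75
  Sum = 4361.7 µg/L·hr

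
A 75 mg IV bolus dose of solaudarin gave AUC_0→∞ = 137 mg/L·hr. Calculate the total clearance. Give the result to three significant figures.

CL = 0.547 L/hr

CL = Dose_iv / AUC_0→∞
   = 75 / 137 = 0.547445 L/hr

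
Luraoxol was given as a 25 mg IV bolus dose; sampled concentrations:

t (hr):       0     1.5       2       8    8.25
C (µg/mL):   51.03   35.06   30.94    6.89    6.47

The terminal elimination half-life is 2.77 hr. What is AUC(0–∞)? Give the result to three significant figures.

Trapezoidal AUC_0→8.25:
  [0→1.5]: (51.03+35.06)/2 × 1.5 = 64.5675
  [1.5→2]: (35.06+30.94)/2 × 0.5 = 16.5
  [2→8]: (30.94+6.89)/2 × 6 = 113.49
  [8→8.25]: (6.89+6.47)/2 × 0.25 = 1.67
  Sum = 196.2275 µg/mL·hr
k_e = ln2 / t½ = 0.693147 / 2.77 = 0.2502 hr^-1
Extrapolated tail: C_last / k_e = 6.47 / 0.2502 = 25.859
AUC_0→∞ = 196.2275 + 25.859 = 222.0865 µg/mL·hr

AUC = 222 µg/mL·hr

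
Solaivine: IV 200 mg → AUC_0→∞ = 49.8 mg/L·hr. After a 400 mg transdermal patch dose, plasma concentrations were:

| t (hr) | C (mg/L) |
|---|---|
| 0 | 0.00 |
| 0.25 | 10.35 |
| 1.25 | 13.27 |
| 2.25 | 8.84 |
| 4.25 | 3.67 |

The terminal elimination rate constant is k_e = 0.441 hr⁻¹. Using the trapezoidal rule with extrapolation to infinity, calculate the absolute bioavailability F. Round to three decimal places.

Trapezoidal AUC_0→4.25 (transdermal patch):
  [0→0.25]: (0.00+10.35)/2 × 0.25 = 1.29375
  [0.25→1.25]: (10.35+13.27)/2 × 1 = 11.81
  [1.25→2.25]: (13.27+8.84)/2 × 1 = 11.055
  [2.25→4.25]: (8.84+3.67)/2 × 2 = 12.51
  Sum = 36.66875 mg/L·hr
Tail: C_last/k_e = 3.67/0.441 = 8.322
AUC_0→∞ (transdermal patch) = 36.66875 + 8.322 = 44.99075 mg/L·hr
F = (AUC_ev/D_ev)/(AUC_iv/D_iv) = (44.99075/400)/(49.8/200) = 0.112477/0.249 = 0.4517

F = 0.452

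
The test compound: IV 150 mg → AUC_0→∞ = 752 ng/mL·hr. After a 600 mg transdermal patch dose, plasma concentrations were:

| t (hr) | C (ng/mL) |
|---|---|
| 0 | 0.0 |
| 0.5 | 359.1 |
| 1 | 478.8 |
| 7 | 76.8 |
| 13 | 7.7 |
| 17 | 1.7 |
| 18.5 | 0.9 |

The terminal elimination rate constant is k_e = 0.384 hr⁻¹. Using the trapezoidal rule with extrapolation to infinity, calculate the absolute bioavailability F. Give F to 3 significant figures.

F = 0.746

Trapezoidal AUC_0→18.5 (transdermal patch):
  [0→0.5]: (0.0+359.1)/2 × 0.5 = 89.775
  [0.5→1]: (359.1+478.8)/2 × 0.5 = 209.475
  [1→7]: (478.8+76.8)/2 × 6 = 1666.8
  [7→13]: (76.8+7.7)/2 × 6 = 253.5
  [13→17]: (7.7+1.7)/2 × 4 = 18.8
  [17→18.5]: (1.7+0.9)/2 × 1.5 = 1.95
  Sum = 2240.3 ng/mL·hr
Tail: C_last/k_e = 0.9/0.384 = 2.344
AUC_0→∞ (transdermal patch) = 2240.3 + 2.344 = 2242.644 ng/mL·hr
F = (AUC_ev/D_ev)/(AUC_iv/D_iv) = (2242.644/600)/(752/150) = 3.73774/5.01333 = 0.7456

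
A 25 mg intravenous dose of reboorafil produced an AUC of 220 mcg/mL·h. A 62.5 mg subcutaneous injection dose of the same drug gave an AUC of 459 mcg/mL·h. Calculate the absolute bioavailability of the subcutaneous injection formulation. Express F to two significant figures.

F = 0.83

F = (AUC_ev / D_ev) / (AUC_iv / D_iv)
  = (459/62.5) / (220/25)
  = 7.344 / 8.8 = 0.8345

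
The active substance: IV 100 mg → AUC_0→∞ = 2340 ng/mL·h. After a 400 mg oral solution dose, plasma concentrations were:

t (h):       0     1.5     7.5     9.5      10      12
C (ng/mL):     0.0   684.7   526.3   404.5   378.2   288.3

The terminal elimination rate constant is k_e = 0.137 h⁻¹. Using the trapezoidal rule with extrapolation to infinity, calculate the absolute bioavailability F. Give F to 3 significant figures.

F = 0.859

Trapezoidal AUC_0→12 (oral solution):
  [0→1.5]: (0.0+684.7)/2 × 1.5 = 513.525
  [1.5→7.5]: (684.7+526.3)/2 × 6 = 3633.0
  [7.5→9.5]: (526.3+404.5)/2 × 2 = 930.8
  [9.5→10]: (404.5+378.2)/2 × 0.5 = 195.675
  [10→12]: (378.2+288.3)/2 × 2 = 666.5
  Sum = 5939.5 ng/mL·h
Tail: C_last/k_e = 288.3/0.137 = 2104.380
AUC_0→∞ (oral solution) = 5939.5 + 2104.380 = 8043.88 ng/mL·h
F = (AUC_ev/D_ev)/(AUC_iv/D_iv) = (8043.88/400)/(2340/100) = 20.1097/23.4 = 0.8594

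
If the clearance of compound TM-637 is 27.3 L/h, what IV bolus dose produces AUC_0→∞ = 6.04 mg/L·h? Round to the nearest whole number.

Dose_iv = CL × AUC_0→∞
     = 27.3 × 6.04 = 164.892 mg

Dose = 165 mg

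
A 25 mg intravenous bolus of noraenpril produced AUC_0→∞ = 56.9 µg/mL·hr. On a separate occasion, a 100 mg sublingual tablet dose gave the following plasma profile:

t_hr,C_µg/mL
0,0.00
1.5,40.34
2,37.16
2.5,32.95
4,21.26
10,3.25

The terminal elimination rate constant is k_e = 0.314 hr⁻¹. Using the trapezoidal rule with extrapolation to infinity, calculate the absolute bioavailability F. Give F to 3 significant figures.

F = 0.842

Trapezoidal AUC_0→10 (sublingual tablet):
  [0→1.5]: (0.00+40.34)/2 × 1.5 = 30.255
  [1.5→2]: (40.34+37.16)/2 × 0.5 = 19.375
  [2→2.5]: (37.16+32.95)/2 × 0.5 = 17.5275
  [2.5→4]: (32.95+21.26)/2 × 1.5 = 40.6575
  [4→10]: (21.26+3.25)/2 × 6 = 73.53
  Sum = 181.345 µg/mL·hr
Tail: C_last/k_e = 3.25/0.314 = 10.350
AUC_0→∞ (sublingual tablet) = 181.345 + 10.350 = 191.695 µg/mL·hr
F = (AUC_ev/D_ev)/(AUC_iv/D_iv) = (191.695/100)/(56.9/25) = 1.91695/2.276 = 0.8422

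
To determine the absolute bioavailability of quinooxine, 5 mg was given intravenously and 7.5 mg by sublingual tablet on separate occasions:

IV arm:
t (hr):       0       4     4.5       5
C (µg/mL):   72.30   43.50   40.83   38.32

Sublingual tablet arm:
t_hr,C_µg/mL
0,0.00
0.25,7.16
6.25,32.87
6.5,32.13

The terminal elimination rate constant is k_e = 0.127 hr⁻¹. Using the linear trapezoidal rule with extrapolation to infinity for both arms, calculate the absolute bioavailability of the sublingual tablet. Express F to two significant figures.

Trapezoidal AUC_0→5 (IV):
  [0→4]: (72.30+43.50)/2 × 4 = 231.6
  [4→4.5]: (43.50+40.83)/2 × 0.5 = 21.0825
  [4.5→5]: (40.83+38.32)/2 × 0.5 = 19.7875
  Sum = 272.47 µg/mL·hr
IV tail: 38.32/0.127 = 301.732; AUC_iv,0→∞ = 272.47 + 301.732 = 574.202 µg/mL·hr
Trapezoidal AUC_0→6.5 (sublingual tablet):
  [0→0.25]: (0.00+7.16)/2 × 0.25 = 0.895
  [0.25→6.25]: (7.16+32.87)/2 × 6 = 120.09
  [6.25→6.5]: (32.87+32.13)/2 × 0.25 = 8.125
  Sum = 129.11 µg/mL·hr
sublingual tablet tail: 32.13/0.127 = 252.992; AUC_ev,0→∞ = 129.11 + 252.992 = 382.102 µg/mL·hr
F = (AUC_ev/D_ev)/(AUC_iv/D_iv) = (382.102/7.5)/(574.202/5) = 50.9469/114.8404 = 0.4436

F = 0.44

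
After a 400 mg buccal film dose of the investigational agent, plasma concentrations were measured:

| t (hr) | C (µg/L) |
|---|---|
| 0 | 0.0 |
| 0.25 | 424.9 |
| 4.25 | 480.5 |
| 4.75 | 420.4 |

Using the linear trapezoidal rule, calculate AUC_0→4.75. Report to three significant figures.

Trapezoidal AUC_0→4.75:
  [0→0.25]: (0.0+424.9)/2 × 0.25 = 53.1125
  [0.25→4.25]: (424.9+480.5)/2 × 4 = 1810.8
  [4.25→4.75]: (480.5+420.4)/2 × 0.5 = 225.225
  Sum = 2089.1375 µg/L·hr

AUC = 2090 µg/L·hr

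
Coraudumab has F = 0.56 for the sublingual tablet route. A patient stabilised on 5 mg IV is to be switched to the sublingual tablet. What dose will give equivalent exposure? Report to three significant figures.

D_sublingual = 8.93 mg

For equal systemic exposure: F × D_ev = D_iv
D_ev = D_iv / F = 5 / 0.56 = 8.92857 mg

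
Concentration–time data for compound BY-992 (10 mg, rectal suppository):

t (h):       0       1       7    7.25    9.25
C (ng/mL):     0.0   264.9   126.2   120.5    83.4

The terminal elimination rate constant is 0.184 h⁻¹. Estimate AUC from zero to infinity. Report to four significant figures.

Trapezoidal AUC_0→9.25:
  [0→1]: (0.0+264.9)/2 × 1 = 132.45
  [1→7]: (264.9+126.2)/2 × 6 = 1173.3
  [7→7.25]: (126.2+120.5)/2 × 0.25 = 30.8375
  [7.25→9.25]: (120.5+83.4)/2 × 2 = 203.9
  Sum = 1540.4875 ng/mL·h
Extrapolated tail: C_last / k_e = 83.4 / 0.184 = 453.261
AUC_0→∞ = 1540.4875 + 453.261 = 1993.7485 ng/mL·h

AUC = 1994 ng/mL·h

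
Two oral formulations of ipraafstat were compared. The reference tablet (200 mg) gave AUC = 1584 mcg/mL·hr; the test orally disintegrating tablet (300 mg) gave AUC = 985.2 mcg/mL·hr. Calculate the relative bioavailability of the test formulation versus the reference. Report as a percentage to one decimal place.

F_rel = 41.5%

F_rel = (AUC_test/D_test) / (AUC_ref/D_ref)
      = (985.2/300) / (1584/200)
      = 3.284 / 7.92 = 0.4146 = 41.46%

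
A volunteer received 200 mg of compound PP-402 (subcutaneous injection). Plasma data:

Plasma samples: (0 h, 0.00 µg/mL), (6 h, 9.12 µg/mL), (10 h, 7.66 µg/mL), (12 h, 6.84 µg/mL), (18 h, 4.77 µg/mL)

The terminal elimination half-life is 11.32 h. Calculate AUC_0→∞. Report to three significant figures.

AUC = 188 µg/mL·h

Trapezoidal AUC_0→18:
  [0→6]: (0.00+9.12)/2 × 6 = 27.36
  [6→10]: (9.12+7.66)/2 × 4 = 33.56
  [10→12]: (7.66+6.84)/2 × 2 = 14.5
  [12→18]: (6.84+4.77)/2 × 6 = 34.83
  Sum = 110.25 µg/mL·h
k_e = ln2 / t½ = 0.693147 / 11.32 = 0.0612 h^-1
Extrapolated tail: C_last / k_e = 4.77 / 0.0612 = 77.941
AUC_0→∞ = 110.25 + 77.941 = 188.191 µg/mL·h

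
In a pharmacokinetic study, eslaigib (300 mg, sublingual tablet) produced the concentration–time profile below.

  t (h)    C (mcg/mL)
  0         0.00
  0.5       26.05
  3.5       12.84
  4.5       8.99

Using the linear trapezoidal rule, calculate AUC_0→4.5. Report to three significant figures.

Trapezoidal AUC_0→4.5:
  [0→0.5]: (0.00+26.05)/2 × 0.5 = 6.5125
  [0.5→3.5]: (26.05+12.84)/2 × 3 = 58.335
  [3.5→4.5]: (12.84+8.99)/2 × 1 = 10.915
  Sum = 75.7625 mcg/mL·h

AUC = 75.8 mcg/mL·h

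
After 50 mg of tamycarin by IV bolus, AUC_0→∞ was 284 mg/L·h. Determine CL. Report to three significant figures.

CL = Dose_iv / AUC_0→∞
   = 50 / 284 = 0.176056 L/h

CL = 0.176 L/h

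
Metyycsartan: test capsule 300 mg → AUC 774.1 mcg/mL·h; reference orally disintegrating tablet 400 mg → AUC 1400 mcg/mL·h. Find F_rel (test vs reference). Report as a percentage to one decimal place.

F_rel = 73.7%

F_rel = (AUC_test/D_test) / (AUC_ref/D_ref)
      = (774.1/300) / (1400/400)
      = 2.58033 / 3.5 = 0.7372 = 73.72%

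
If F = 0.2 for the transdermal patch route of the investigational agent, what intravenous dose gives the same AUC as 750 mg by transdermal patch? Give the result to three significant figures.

Systemic exposure from an extravascular dose = F × D_ev, so the equivalent IV dose is F × D_ev.
D_iv = F × D_ev = 0.2 × 750 = 150 mg

D_iv = 150 mg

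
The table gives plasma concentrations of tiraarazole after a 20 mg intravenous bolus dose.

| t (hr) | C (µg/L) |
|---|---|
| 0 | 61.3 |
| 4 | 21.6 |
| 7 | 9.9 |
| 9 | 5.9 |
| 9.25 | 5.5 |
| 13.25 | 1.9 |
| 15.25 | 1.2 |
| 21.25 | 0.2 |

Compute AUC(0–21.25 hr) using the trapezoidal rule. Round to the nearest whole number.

Trapezoidal AUC_0→21.25:
  [0→4]: (61.3+21.6)/2 × 4 = 165.8
  [4→7]: (21.6+9.9)/2 × 3 = 47.25
  [7→9]: (9.9+5.9)/2 × 2 = 15.8
  [9→9.25]: (5.9+5.5)/2 × 0.25 = 1.425
  [9.25→13.25]: (5.5+1.9)/2 × 4 = 14.8
  [13.25→15.25]: (1.9+1.2)/2 × 2 = 3.1
  [15.25→21.25]: (1.2+0.2)/2 × 6 = 4.2
  Sum = 252.375 µg/L·hr

AUC = 252 µg/L·hr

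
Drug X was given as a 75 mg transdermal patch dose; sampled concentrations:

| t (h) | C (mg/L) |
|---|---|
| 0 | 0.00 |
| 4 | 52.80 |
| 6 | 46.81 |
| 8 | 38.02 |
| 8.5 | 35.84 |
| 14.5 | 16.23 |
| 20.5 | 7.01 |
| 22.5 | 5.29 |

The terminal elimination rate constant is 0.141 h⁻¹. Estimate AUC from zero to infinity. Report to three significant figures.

AUC = 584 mg/L·h

Trapezoidal AUC_0→22.5:
  [0→4]: (0.00+52.80)/2 × 4 = 105.6
  [4→6]: (52.80+46.81)/2 × 2 = 99.61
  [6→8]: (46.81+38.02)/2 × 2 = 84.83
  [8→8.5]: (38.02+35.84)/2 × 0.5 = 18.465
  [8.5→14.5]: (35.84+16.23)/2 × 6 = 156.21
  [14.5→20.5]: (16.23+7.01)/2 × 6 = 69.72
  [20.5→22.5]: (7.01+5.29)/2 × 2 = 12.3
  Sum = 546.735 mg/L·h
Extrapolated tail: C_last / k_e = 5.29 / 0.141 = 37.518
AUC_0→∞ = 546.735 + 37.518 = 584.253 mg/L·h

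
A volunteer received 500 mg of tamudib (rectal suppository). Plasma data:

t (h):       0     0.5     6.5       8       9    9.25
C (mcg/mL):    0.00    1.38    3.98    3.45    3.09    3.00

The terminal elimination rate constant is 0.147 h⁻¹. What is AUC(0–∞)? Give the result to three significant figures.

AUC = 46.4 mcg/mL·h

Trapezoidal AUC_0→9.25:
  [0→0.5]: (0.00+1.38)/2 × 0.5 = 0.345
  [0.5→6.5]: (1.38+3.98)/2 × 6 = 16.08
  [6.5→8]: (3.98+3.45)/2 × 1.5 = 5.5725
  [8→9]: (3.45+3.09)/2 × 1 = 3.27
  [9→9.25]: (3.09+3.00)/2 × 0.25 = 0.76125
  Sum = 26.02875 mcg/mL·h
Extrapolated tail: C_last / k_e = 3.00 / 0.147 = 20.408
AUC_0→∞ = 26.02875 + 20.408 = 46.43675 mcg/mL·h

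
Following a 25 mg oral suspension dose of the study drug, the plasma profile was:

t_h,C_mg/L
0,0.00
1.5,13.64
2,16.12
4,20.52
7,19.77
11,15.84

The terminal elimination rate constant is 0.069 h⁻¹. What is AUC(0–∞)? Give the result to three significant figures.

AUC = 416 mg/L·h

Trapezoidal AUC_0→11:
  [0→1.5]: (0.00+13.64)/2 × 1.5 = 10.23
  [1.5→2]: (13.64+16.12)/2 × 0.5 = 7.44
  [2→4]: (16.12+20.52)/2 × 2 = 36.64
  [4→7]: (20.52+19.77)/2 × 3 = 60.435
  [7→11]: (19.77+15.84)/2 × 4 = 71.22
  Sum = 185.965 mg/L·h
Extrapolated tail: C_last / k_e = 15.84 / 0.069 = 229.565
AUC_0→∞ = 185.965 + 229.565 = 415.53 mg/L·h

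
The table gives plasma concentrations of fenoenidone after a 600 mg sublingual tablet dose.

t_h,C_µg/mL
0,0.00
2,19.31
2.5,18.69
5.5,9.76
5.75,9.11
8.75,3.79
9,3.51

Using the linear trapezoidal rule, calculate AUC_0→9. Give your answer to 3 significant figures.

Trapezoidal AUC_0→9:
  [0→2]: (0.00+19.31)/2 × 2 = 19.31
  [2→2.5]: (19.31+18.69)/2 × 0.5 = 9.5
  [2.5→5.5]: (18.69+9.76)/2 × 3 = 42.675
  [5.5→5.75]: (9.76+9.11)/2 × 0.25 = 2.35875
  [5.75→8.75]: (9.11+3.79)/2 × 3 = 19.35
  [8.75→9]: (3.79+3.51)/2 × 0.25 = 0.9125
  Sum = 94.10625 µg/mL·h

AUC = 94.1 µg/mL·h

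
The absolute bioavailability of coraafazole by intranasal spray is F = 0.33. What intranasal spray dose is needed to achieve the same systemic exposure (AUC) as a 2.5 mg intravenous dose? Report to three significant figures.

D_intranasal = 7.58 mg

For equal systemic exposure: F × D_ev = D_iv
D_ev = D_iv / F = 2.5 / 0.33 = 7.57576 mg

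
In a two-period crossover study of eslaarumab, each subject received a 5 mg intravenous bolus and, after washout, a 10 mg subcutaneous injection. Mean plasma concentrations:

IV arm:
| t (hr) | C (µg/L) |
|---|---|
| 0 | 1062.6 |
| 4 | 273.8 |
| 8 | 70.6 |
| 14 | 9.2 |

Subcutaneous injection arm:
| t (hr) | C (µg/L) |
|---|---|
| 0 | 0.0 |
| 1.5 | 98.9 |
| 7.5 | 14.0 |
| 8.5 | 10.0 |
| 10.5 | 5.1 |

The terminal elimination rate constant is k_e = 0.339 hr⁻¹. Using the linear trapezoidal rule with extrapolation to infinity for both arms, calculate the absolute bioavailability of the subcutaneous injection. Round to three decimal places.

Trapezoidal AUC_0→14 (IV):
  [0→4]: (1062.6+273.8)/2 × 4 = 2672.8
  [4→8]: (273.8+70.6)/2 × 4 = 688.8
  [8→14]: (70.6+9.2)/2 × 6 = 239.4
  Sum = 3601.0 µg/L·hr
IV tail: 9.2/0.339 = 27.139; AUC_iv,0→∞ = 3601.0 + 27.139 = 3628.139 µg/L·hr
Trapezoidal AUC_0→10.5 (subcutaneous injection):
  [0→1.5]: (0.0+98.9)/2 × 1.5 = 74.175
  [1.5→7.5]: (98.9+14.0)/2 × 6 = 338.7
  [7.5→8.5]: (14.0+10.0)/2 × 1 = 12.0
  [8.5→10.5]: (10.0+5.1)/2 × 2 = 15.1
  Sum = 439.975 µg/L·hr
subcutaneous injection tail: 5.1/0.339 = 15.044; AUC_ev,0→∞ = 439.975 + 15.044 = 455.019 µg/L·hr
F = (AUC_ev/D_ev)/(AUC_iv/D_iv) = (455.019/10)/(3628.139/5) = 45.5019/725.6278 = 0.0627

F = 0.063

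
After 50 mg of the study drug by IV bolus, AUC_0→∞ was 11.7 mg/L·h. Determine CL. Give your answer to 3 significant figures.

CL = 4.27 L/h

CL = Dose_iv / AUC_0→∞
   = 50 / 11.7 = 4.2735 L/h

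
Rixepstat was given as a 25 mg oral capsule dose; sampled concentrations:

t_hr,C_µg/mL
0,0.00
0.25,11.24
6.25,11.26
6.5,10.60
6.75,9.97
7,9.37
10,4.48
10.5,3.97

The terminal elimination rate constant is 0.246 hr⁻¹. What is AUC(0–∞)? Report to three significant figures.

Trapezoidal AUC_0→10.5:
  [0→0.25]: (0.00+11.24)/2 × 0.25 = 1.405
  [0.25→6.25]: (11.24+11.26)/2 × 6 = 67.5
  [6.25→6.5]: (11.26+10.60)/2 × 0.25 = 2.7325
  [6.5→6.75]: (10.60+9.97)/2 × 0.25 = 2.57125
  [6.75→7]: (9.97+9.37)/2 × 0.25 = 2.4175
  [7→10]: (9.37+4.48)/2 × 3 = 20.775
  [10→10.5]: (4.48+3.97)/2 × 0.5 = 2.1125
  Sum = 99.51375 µg/mL·hr
Extrapolated tail: C_last / k_e = 3.97 / 0.246 = 16.138
AUC_0→∞ = 99.51375 + 16.138 = 115.65175 µg/mL·hr

AUC = 116 µg/mL·hr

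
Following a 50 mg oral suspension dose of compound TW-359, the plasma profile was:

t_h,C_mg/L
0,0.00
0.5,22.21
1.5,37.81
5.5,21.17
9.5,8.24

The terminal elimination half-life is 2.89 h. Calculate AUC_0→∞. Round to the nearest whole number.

AUC = 247 mg/L·h

Trapezoidal AUC_0→9.5:
  [0→0.5]: (0.00+22.21)/2 × 0.5 = 5.5525
  [0.5→1.5]: (22.21+37.81)/2 × 1 = 30.01
  [1.5→5.5]: (37.81+21.17)/2 × 4 = 117.96
  [5.5→9.5]: (21.17+8.24)/2 × 4 = 58.82
  Sum = 212.3425 mg/L·h
k_e = ln2 / t½ = 0.693147 / 2.89 = 0.2398 h^-1
Extrapolated tail: C_last / k_e = 8.24 / 0.2398 = 34.362
AUC_0→∞ = 212.3425 + 34.362 = 246.7045 mg/L·h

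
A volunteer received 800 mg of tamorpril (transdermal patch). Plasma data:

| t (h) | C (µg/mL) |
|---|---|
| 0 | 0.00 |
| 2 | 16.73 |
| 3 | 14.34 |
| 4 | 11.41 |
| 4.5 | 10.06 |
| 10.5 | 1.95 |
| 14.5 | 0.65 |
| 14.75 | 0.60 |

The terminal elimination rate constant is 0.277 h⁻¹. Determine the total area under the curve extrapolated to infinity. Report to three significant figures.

AUC = 94.1 µg/mL·h

Trapezoidal AUC_0→14.75:
  [0→2]: (0.00+16.73)/2 × 2 = 16.73
  [2→3]: (16.73+14.34)/2 × 1 = 15.535
  [3→4]: (14.34+11.41)/2 × 1 = 12.875
  [4→4.5]: (11.41+10.06)/2 × 0.5 = 5.3675
  [4.5→10.5]: (10.06+1.95)/2 × 6 = 36.03
  [10.5→14.5]: (1.95+0.65)/2 × 4 = 5.2
  [14.5→14.75]: (0.65+0.60)/2 × 0.25 = 0.15625
  Sum = 91.89375 µg/mL·h
Extrapolated tail: C_last / k_e = 0.60 / 0.277 = 2.166
AUC_0→∞ = 91.89375 + 2.166 = 94.05975 µg/mL·h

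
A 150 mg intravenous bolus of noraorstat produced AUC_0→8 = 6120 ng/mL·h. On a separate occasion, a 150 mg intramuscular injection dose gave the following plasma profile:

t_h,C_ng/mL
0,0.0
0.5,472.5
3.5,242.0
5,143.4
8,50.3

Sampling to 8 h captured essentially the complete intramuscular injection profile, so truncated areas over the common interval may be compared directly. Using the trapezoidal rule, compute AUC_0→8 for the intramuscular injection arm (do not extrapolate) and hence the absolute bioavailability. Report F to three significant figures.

Trapezoidal AUC_0→8 (intramuscular injection):
  [0→0.5]: (0.0+472.5)/2 × 0.5 = 118.125
  [0.5→3.5]: (472.5+242.0)/2 × 3 = 1071.75
  [3.5→5]: (242.0+143.4)/2 × 1.5 = 289.05
  [5→8]: (143.4+50.3)/2 × 3 = 290.55
  Sum = 1769.475 ng/mL·h
F = (AUC_ev/D_ev)/(AUC_iv/D_iv) = (1769.475/150)/(6120/150) = 11.7965/40.8 = 0.2891

F = 0.289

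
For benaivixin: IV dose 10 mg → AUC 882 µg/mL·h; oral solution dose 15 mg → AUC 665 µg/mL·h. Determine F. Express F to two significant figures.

F = (AUC_ev / D_ev) / (AUC_iv / D_iv)
  = (665/15) / (882/10)
  = 44.3333 / 88.2 = 0.5026

F = 0.50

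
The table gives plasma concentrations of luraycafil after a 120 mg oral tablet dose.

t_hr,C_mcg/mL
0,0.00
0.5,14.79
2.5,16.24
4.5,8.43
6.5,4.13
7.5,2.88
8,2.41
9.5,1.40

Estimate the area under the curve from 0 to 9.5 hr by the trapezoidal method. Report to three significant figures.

Trapezoidal AUC_0→9.5:
  [0→0.5]: (0.00+14.79)/2 × 0.5 = 3.6975
  [0.5→2.5]: (14.79+16.24)/2 × 2 = 31.03
  [2.5→4.5]: (16.24+8.43)/2 × 2 = 24.67
  [4.5→6.5]: (8.43+4.13)/2 × 2 = 12.56
  [6.5→7.5]: (4.13+2.88)/2 × 1 = 3.505
  [7.5→8]: (2.88+2.41)/2 × 0.5 = 1.3225
  [8→9.5]: (2.41+1.40)/2 × 1.5 = 2.8575
  Sum = 79.6425 mcg/mL·hr

AUC = 79.6 mcg/mL·hr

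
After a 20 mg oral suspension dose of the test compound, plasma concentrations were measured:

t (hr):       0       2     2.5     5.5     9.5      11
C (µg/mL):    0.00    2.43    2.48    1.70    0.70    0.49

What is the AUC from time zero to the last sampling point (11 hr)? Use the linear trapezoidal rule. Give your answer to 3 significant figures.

AUC = 15.6 µg/mL·hr

Trapezoidal AUC_0→11:
  [0→2]: (0.00+2.43)/2 × 2 = 2.43
  [2→2.5]: (2.43+2.48)/2 × 0.5 = 1.2275
  [2.5→5.5]: (2.48+1.70)/2 × 3 = 6.27
  [5.5→9.5]: (1.70+0.70)/2 × 4 = 4.8
  [9.5→11]: (0.70+0.49)/2 × 1.5 = 0.8925
  Sum = 15.62 µg/mL·hr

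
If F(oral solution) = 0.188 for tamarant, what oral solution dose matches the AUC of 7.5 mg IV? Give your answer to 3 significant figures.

D_oral = 39.9 mg

For equal systemic exposure: F × D_ev = D_iv
D_ev = D_iv / F = 7.5 / 0.188 = 39.8936 mg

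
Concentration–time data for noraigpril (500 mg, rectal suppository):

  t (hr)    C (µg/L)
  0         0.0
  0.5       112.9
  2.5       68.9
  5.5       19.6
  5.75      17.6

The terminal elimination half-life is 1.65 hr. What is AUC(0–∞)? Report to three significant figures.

AUC = 389 µg/L·hr

Trapezoidal AUC_0→5.75:
  [0→0.5]: (0.0+112.9)/2 × 0.5 = 28.225
  [0.5→2.5]: (112.9+68.9)/2 × 2 = 181.8
  [2.5→5.5]: (68.9+19.6)/2 × 3 = 132.75
  [5.5→5.75]: (19.6+17.6)/2 × 0.25 = 4.65
  Sum = 347.425 µg/L·hr
k_e = ln2 / t½ = 0.693147 / 1.65 = 0.4201 hr^-1
Extrapolated tail: C_last / k_e = 17.6 / 0.4201 = 41.895
AUC_0→∞ = 347.425 + 41.895 = 389.32 µg/L·hr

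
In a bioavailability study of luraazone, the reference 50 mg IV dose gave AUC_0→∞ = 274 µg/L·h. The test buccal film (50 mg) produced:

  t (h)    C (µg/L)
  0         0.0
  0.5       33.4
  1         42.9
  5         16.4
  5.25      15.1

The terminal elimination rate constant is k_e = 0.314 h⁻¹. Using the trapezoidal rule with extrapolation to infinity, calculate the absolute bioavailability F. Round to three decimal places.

F = 0.723

Trapezoidal AUC_0→5.25 (buccal film):
  [0→0.5]: (0.0+33.4)/2 × 0.5 = 8.35
  [0.5→1]: (33.4+42.9)/2 × 0.5 = 19.075
  [1→5]: (42.9+16.4)/2 × 4 = 118.6
  [5→5.25]: (16.4+15.1)/2 × 0.25 = 3.9375
  Sum = 149.9625 µg/L·h
Tail: C_last/k_e = 15.1/0.314 = 48.089
AUC_0→∞ (buccal film) = 149.9625 + 48.089 = 198.0515 µg/L·h
F = (AUC_ev/D_ev)/(AUC_iv/D_iv) = (198.0515/50)/(274/50) = 3.96103/5.48 = 0.7228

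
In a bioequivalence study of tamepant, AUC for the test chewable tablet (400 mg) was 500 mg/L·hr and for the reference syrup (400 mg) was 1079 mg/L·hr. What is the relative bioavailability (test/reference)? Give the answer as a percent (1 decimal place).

F_rel = 46.3%

F_rel = (AUC_test/D_test) / (AUC_ref/D_ref)
      = (500/400) / (1079/400)
      = 1.25 / 2.6975 = 0.4634 = 46.34%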